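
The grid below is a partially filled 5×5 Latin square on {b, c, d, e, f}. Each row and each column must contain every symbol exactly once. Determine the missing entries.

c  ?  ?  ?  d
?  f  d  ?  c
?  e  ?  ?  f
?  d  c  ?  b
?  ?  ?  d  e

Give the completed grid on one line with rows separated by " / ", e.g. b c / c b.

(r1,c2) = b
(r3,c3) = b
(r3,c4) = c
(r5,c2) = c
(r5,c3) = f
(r1,c3) = e
(r1,c4) = f
(r3,c1) = d
(r4,c4) = e
(r5,c1) = b
(r2,c1) = e
(r2,c4) = b
(r4,c1) = f

c b e f d / e f d b c / d e b c f / f d c e b / b c f d e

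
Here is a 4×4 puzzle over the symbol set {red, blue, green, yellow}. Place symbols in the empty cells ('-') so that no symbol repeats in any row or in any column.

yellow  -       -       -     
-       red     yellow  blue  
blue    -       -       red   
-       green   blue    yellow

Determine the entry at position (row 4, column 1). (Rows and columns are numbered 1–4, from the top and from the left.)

red

row 1 has {yellow}; column 2 has {red,green} — only blue is left for (r1,c2).
row 1 has {blue,yellow}; column 4 has {red,blue,yellow} — only green is left for (r1,c4).
row 2 has {red,blue,yellow}; column 1 has {blue,yellow} — only green is left for (r2,c1).
row 3 has {red,blue}; column 2 has {red,blue,green} — only yellow is left for (r3,c2).
row 3 has {red,blue,yellow}; column 3 has {blue,yellow} — only green is left for (r3,c3).
row 4 has {blue,green,yellow}; column 1 has {blue,green,yellow} — only red is left for (r4,c1).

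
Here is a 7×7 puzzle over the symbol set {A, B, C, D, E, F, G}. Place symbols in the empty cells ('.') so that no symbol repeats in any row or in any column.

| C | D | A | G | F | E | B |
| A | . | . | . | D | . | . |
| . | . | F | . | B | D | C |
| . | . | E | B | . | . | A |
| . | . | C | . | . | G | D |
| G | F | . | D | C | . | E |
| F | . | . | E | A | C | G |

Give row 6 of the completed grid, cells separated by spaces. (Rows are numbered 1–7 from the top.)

G F B D C A E

(r2,c7) = F
(r3,c1) = E
(r3,c4) = A
(r4,c1) = D
(r4,c5) = G
(r4,c6) = F
(r5,c1) = B
(r5,c4) = F
(r5,c5) = E
(r6,c3) = B
(r6,c6) = A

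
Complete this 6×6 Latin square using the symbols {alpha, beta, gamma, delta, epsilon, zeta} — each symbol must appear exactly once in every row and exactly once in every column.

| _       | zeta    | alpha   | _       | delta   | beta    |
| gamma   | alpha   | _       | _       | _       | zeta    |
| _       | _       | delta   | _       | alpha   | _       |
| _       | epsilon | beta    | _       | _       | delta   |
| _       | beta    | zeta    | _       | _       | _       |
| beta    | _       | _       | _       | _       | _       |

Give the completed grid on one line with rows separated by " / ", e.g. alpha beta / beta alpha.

(r1,c1) = epsilon
(r1,c4) = gamma
(r2,c3) = epsilon
(r2,c5) = beta
(r3,c1) = zeta
(r3,c2) = gamma
(r3,c6) = epsilon
(r4,c1) = alpha
(r4,c4) = zeta
(r4,c5) = gamma
(r5,c1) = delta
(r5,c5) = epsilon
(r6,c2) = delta
(r6,c3) = gamma
(r6,c5) = zeta
(r6,c6) = alpha
(r2,c4) = delta
(r3,c4) = beta
(r5,c4) = alpha
(r5,c6) = gamma
(r6,c4) = epsilon

epsilon zeta alpha gamma delta beta / gamma alpha epsilon delta beta zeta / zeta gamma delta beta alpha epsilon / alpha epsilon beta zeta gamma delta / delta beta zeta alpha epsilon gamma / beta delta gamma epsilon zeta alpha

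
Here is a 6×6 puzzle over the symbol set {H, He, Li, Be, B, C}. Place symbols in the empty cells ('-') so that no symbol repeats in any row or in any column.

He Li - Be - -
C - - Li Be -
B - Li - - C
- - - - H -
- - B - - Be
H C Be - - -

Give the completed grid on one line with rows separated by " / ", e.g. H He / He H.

He Li C Be B H / C He H Li Be B / B Be Li H He C / Be B He C H Li / Li H B He C Be / H C Be B Li He

Cell (r3,c5): row 3 has {Li,B,C}; column 5 has {H,Be} → He.
Cell (r5,c1): row 5 has {Be,B}; column 1 has {H,He,B,C} → Li.
Cell (r5,c5): row 5 has {Li,Be,B}; column 5 has {H,He,Be} → C.
Cell (r1,c5): row 1 has {He,Li,Be}; column 5 has {H,He,Be,C} → B.
Cell (r1,c6): row 1 has {He,Li,Be,B}; column 6 has {Be,C} → H.
Cell (r3,c4): row 3 has {He,Li,B,C}; column 4 has {Li,Be} → H.
Cell (r4,c1): row 4 has {H}; column 1 has {H,He,Li,B,C} → Be.
Cell (r5,c4): row 5 has {Li,Be,B,C}; column 4 has {H,Li,Be} → He.
Cell (r6,c4): row 6 has {H,Be,C}; column 4 has {H,He,Li,Be} → B.
Cell (r6,c5): row 6 has {H,Be,B,C}; column 5 has {H,He,Be,B,C} → Li.
Cell (r6,c6): row 6 has {H,Li,Be,B,C}; column 6 has {H,Be,C} → He.
Cell (r1,c3): row 1 has {H,He,Li,Be,B}; column 3 has {Li,Be,B} → C.
Cell (r2,c6): row 2 has {Li,Be,C}; column 6 has {H,He,Be,C} → B.
Cell (r3,c2): row 3 has {H,He,Li,B,C}; column 2 has {Li,C} → Be.
Cell (r4,c3): row 4 has {H,Be}; column 3 has {Li,Be,B,C} → He.
Cell (r4,c4): row 4 has {H,He,Be}; column 4 has {H,He,Li,Be,B} → C.
Cell (r4,c6): row 4 has {H,He,Be,C}; column 6 has {H,He,Be,B,C} → Li.
Cell (r5,c2): row 5 has {He,Li,Be,B,C}; column 2 has {Li,Be,C} → H.
Cell (r2,c2): row 2 has {Li,Be,B,C}; column 2 has {H,Li,Be,C} → He.
Cell (r2,c3): row 2 has {He,Li,Be,B,C}; column 3 has {He,Li,Be,B,C} → H.
Cell (r4,c2): row 4 has {H,He,Li,Be,C}; column 2 has {H,He,Li,Be,C} → B.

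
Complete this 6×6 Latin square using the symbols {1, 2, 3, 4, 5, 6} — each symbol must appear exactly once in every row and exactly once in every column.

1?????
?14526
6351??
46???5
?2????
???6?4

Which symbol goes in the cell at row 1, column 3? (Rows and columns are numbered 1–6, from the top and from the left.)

At row 2, column 1: row 2 has {1,2,4,5,6}; column 1 has {1,4,6}; that leaves 3.
At row 3, column 5: row 3 has {1,3,5,6}; column 5 has {2}; that leaves 4.
At row 3, column 6: row 3 has {1,3,4,5,6}; column 6 has {4,5,6}; that leaves 2.
At row 5, column 1: row 5 has {2}; column 1 has {1,3,4,6}; that leaves 5.
At row 6, column 1: row 6 has {4,6}; column 1 has {1,3,4,5,6}; that leaves 2.
At row 6, column 2: row 6 has {2,4,6}; column 2 has {1,2,3,6}; that leaves 5.
At row 1, column 2: row 1 has {1}; column 2 has {1,2,3,5,6}; that leaves 4.
At row 1, column 6: row 1 has {1,4}; column 6 has {2,4,5,6}; that leaves 3.
At row 5, column 6: row 5 has {2,5}; column 6 has {2,3,4,5,6}; that leaves 1.
At row 1, column 4: row 1 has {1,3,4}; column 4 has {1,5,6}; that leaves 2.
At row 4, column 4: row 4 has {4,5,6}; column 4 has {1,2,5,6}; that leaves 3.
At row 4, column 5: row 4 has {3,4,5,6}; column 5 has {2,4}; that leaves 1.
At row 5, column 4: row 5 has {1,2,5}; column 4 has {1,2,3,5,6}; that leaves 4.
At row 6, column 5: row 6 has {2,4,5,6}; column 5 has {1,2,4}; that leaves 3.
At row 1, column 3: row 1 has {1,2,3,4}; column 3 has {4,5}; that leaves 6.

6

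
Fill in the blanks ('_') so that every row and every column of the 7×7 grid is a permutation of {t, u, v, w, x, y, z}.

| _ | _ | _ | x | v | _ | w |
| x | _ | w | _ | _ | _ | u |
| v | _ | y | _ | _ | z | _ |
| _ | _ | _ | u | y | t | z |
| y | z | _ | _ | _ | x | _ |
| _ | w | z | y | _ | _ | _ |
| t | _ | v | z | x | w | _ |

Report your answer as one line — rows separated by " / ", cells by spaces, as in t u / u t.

z y t x v u w / x t w v z y u / v x y w u z t / w v x u y t z / y z u t w x v / u w z y t v x / t u v z x w y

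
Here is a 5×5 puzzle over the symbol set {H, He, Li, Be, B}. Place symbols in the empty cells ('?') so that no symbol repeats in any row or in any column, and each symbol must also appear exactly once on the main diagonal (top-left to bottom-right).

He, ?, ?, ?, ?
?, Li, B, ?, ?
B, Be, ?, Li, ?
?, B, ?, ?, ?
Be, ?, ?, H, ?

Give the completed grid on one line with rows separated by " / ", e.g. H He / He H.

row 1 has {He}; column 2 has {Li,Be,B} — only H is left for (r1,c2).
row 2 has {Li,B}; column 1 has {He,Be,B} — only H is left for (r2,c1).
row 3 has {Li,Be,B}; column 3 has {B}; the diagonal has {He,Li} — only H is left for (r3,c3).
row 3 has {H,Li,Be,B}; column 5 is empty so far — only He is left for (r3,c5).
row 4 has {B}; column 1 has {H,He,Be,B} — only Li is left for (r4,c1).
row 4 has {Li,B}; column 4 has {H,Li}; the diagonal has {H,He,Li} — only Be is left for (r4,c4).
row 4 has {Li,Be,B}; column 5 has {He} — only H is left for (r4,c5).
row 5 has {H,Be}; column 2 has {H,Li,Be,B} — only He is left for (r5,c2).
row 5 has {H,He,Be}; column 3 has {H,B} — only Li is left for (r5,c3).
row 5 has {H,He,Li,Be}; column 5 has {H,He}; the diagonal has {H,He,Li,Be} — only B is left for (r5,c5).
row 1 has {H,He}; column 3 has {H,Li,B} — only Be is left for (r1,c3).
row 1 has {H,He,Be}; column 4 has {H,Li,Be} — only B is left for (r1,c4).
row 1 has {H,He,Be,B}; column 5 has {H,He,B} — only Li is left for (r1,c5).
row 2 has {H,Li,B}; column 4 has {H,Li,Be,B} — only He is left for (r2,c4).
row 2 has {H,He,Li,B}; column 5 has {H,He,Li,B} — only Be is left for (r2,c5).
row 4 has {H,Li,Be,B}; column 3 has {H,Li,Be,B} — only He is left for (r4,c3).

He H Be B Li / H Li B He Be / B Be H Li He / Li B He Be H / Be He Li H B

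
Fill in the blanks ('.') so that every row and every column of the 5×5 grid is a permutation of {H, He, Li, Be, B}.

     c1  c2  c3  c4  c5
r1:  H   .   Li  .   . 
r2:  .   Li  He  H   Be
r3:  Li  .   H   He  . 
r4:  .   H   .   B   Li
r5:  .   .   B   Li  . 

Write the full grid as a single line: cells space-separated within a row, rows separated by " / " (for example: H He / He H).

H B Li Be He / B Li He H Be / Li Be H He B / He H Be B Li / Be He B Li H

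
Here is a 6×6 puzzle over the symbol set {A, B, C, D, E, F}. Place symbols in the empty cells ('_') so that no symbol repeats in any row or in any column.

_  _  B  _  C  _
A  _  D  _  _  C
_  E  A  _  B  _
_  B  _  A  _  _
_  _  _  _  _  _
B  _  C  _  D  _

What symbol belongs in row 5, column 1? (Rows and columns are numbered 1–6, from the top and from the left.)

E

(r2,c2) = F
(r2,c5) = E
(r4,c5) = F
(r5,c5) = A
(r6,c2) = A
(r1,c2) = D
(r2,c4) = B
(r4,c3) = E
(r4,c6) = D
(r5,c2) = C
(r5,c3) = F
(r3,c6) = F
(r4,c1) = C
(r6,c6) = E
(r1,c6) = A
(r3,c1) = D
(r3,c4) = C
(r5,c1) = E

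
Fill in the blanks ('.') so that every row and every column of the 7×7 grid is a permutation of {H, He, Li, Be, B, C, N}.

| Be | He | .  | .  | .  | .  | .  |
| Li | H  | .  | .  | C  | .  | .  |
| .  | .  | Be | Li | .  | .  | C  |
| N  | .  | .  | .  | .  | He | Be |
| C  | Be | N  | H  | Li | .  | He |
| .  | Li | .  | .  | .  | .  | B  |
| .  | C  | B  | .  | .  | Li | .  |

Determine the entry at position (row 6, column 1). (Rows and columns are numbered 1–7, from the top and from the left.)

H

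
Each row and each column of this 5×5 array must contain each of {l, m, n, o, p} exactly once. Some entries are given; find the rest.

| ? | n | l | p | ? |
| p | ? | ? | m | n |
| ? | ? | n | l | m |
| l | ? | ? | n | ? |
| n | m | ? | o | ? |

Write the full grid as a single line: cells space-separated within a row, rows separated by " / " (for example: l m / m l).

At row 1, column 5: row 1 has {l,n,p}; column 5 has {m,n}; that leaves o.
At row 2, column 3: row 2 has {m,n,p}; column 3 has {l,n}; that leaves o.
At row 3, column 1: row 3 has {l,m,n}; column 1 has {l,n,p}; that leaves o.
At row 3, column 2: row 3 has {l,m,n,o}; column 2 has {m,n}; that leaves p.
At row 4, column 2: row 4 has {l,n}; column 2 has {m,n,p}; that leaves o.
At row 4, column 5: row 4 has {l,n,o}; column 5 has {m,n,o}; that leaves p.
At row 5, column 3: row 5 has {m,n,o}; column 3 has {l,n,o}; that leaves p.
At row 5, column 5: row 5 has {m,n,o,p}; column 5 has {m,n,o,p}; that leaves l.
At row 1, column 1: row 1 has {l,n,o,p}; column 1 has {l,n,o,p}; that leaves m.
At row 2, column 2: row 2 has {m,n,o,p}; column 2 has {m,n,o,p}; that leaves l.
At row 4, column 3: row 4 has {l,n,o,p}; column 3 has {l,n,o,p}; that leaves m.

m n l p o / p l o m n / o p n l m / l o m n p / n m p o l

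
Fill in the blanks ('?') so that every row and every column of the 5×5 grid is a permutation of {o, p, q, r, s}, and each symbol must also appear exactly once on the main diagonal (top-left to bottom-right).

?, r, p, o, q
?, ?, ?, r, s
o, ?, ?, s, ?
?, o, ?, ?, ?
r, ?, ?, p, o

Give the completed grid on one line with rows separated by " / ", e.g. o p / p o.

s r p o q / q p o r s / o q r s p / p o s q r / r s q p o

row 1 has {o,p,q,r}; column 1 has {o,r}; the diagonal has {o} — only s is left for (r1,c1).
row 4 has {o}; column 4 has {o,p,r,s}; the diagonal has {o,s} — only q is left for (r4,c4).
row 2 has {r,s}; column 2 has {o,r}; the diagonal has {o,q,s} — only p is left for (r2,c2).
row 3 has {o,s}; column 2 has {o,p,r} — only q is left for (r3,c2).
row 3 has {o,q,s}; column 3 has {p}; the diagonal has {o,p,q,s} — only r is left for (r3,c3).
row 3 has {o,q,r,s}; column 5 has {o,q,s} — only p is left for (r3,c5).
row 4 has {o,q}; column 1 has {o,r,s} — only p is left for (r4,c1).
row 4 has {o,p,q}; column 3 has {p,r} — only s is left for (r4,c3).
row 4 has {o,p,q,s}; column 5 has {o,p,q,s} — only r is left for (r4,c5).
row 5 has {o,p,r}; column 2 has {o,p,q,r} — only s is left for (r5,c2).
row 5 has {o,p,r,s}; column 3 has {p,r,s} — only q is left for (r5,c3).
row 2 has {p,r,s}; column 1 has {o,p,r,s} — only q is left for (r2,c1).
row 2 has {p,q,r,s}; column 3 has {p,q,r,s} — only o is left for (r2,c3).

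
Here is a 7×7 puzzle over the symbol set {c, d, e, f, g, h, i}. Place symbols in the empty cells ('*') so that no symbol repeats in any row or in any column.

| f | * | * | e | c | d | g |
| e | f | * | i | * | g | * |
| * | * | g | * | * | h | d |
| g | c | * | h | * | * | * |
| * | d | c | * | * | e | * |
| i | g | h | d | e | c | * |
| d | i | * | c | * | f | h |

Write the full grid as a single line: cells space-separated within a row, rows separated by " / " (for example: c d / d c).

Cell (r1,c2): row 1 has {c,d,e,f,g}; column 2 has {c,d,f,g,i} → h.
Cell (r1,c3): row 1 has {c,d,e,f,g,h}; column 3 has {c,g,h} → i.
Cell (r2,c3): row 2 has {e,f,g,i}; column 3 has {c,g,h,i} → d.
Cell (r2,c5): row 2 has {d,e,f,g,i}; column 5 has {c,e} → h.
Cell (r2,c7): row 2 has {d,e,f,g,h,i}; column 7 has {d,g,h} → c.
Cell (r3,c1): row 3 has {d,g,h}; column 1 has {d,e,f,g,i} → c.
Cell (r3,c2): row 3 has {c,d,g,h}; column 2 has {c,d,f,g,h,i} → e.
Cell (r3,c4): row 3 has {c,d,e,g,h}; column 4 has {c,d,e,h,i} → f.
Cell (r3,c5): row 3 has {c,d,e,f,g,h}; column 5 has {c,e,h} → i.
Cell (r4,c6): row 4 has {c,g,h}; column 6 has {c,d,e,f,g,h} → i.
Cell (r5,c1): row 5 has {c,d,e}; column 1 has {c,d,e,f,g,i} → h.
Cell (r5,c4): row 5 has {c,d,e,h}; column 4 has {c,d,e,f,h,i} → g.
Cell (r5,c5): row 5 has {c,d,e,g,h}; column 5 has {c,e,h,i} → f.
Cell (r5,c7): row 5 has {c,d,e,f,g,h}; column 7 has {c,d,g,h} → i.
Cell (r6,c7): row 6 has {c,d,e,g,h,i}; column 7 has {c,d,g,h,i} → f.
Cell (r7,c3): row 7 has {c,d,f,h,i}; column 3 has {c,d,g,h,i} → e.
Cell (r7,c5): row 7 has {c,d,e,f,h,i}; column 5 has {c,e,f,h,i} → g.
Cell (r4,c3): row 4 has {c,g,h,i}; column 3 has {c,d,e,g,h,i} → f.
Cell (r4,c5): row 4 has {c,f,g,h,i}; column 5 has {c,e,f,g,h,i} → d.
Cell (r4,c7): row 4 has {c,d,f,g,h,i}; column 7 has {c,d,f,g,h,i} → e.

f h i e c d g / e f d i h g c / c e g f i h d / g c f h d i e / h d c g f e i / i g h d e c f / d i e c g f h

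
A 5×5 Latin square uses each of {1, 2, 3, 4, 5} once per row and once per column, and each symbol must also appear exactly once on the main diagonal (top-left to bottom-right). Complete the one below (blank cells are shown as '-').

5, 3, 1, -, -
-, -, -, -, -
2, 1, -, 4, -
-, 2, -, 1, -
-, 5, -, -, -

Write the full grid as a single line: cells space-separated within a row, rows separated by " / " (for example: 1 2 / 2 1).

(r1,c4) = 2
(r1,c5) = 4
(r2,c2) = 4
(r3,c3) = 3
(r3,c5) = 5
(r4,c5) = 3
(r5,c4) = 3
(r5,c5) = 2
(r2,c4) = 5
(r2,c5) = 1
(r4,c1) = 4
(r4,c3) = 5
(r5,c1) = 1
(r5,c3) = 4
(r2,c1) = 3
(r2,c3) = 2

5 3 1 2 4 / 3 4 2 5 1 / 2 1 3 4 5 / 4 2 5 1 3 / 1 5 4 3 2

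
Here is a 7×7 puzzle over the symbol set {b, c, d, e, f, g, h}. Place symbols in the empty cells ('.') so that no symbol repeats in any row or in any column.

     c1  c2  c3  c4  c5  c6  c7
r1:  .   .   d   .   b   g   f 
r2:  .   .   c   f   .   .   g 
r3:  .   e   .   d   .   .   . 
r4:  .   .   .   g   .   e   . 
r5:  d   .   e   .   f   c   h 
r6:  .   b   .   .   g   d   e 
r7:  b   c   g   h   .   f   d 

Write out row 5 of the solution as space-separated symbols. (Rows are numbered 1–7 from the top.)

d g e b f c h

(r1,c2) = h
(r2,c2) = d
(r4,c2) = f
(r5,c2) = g
(r5,c4) = b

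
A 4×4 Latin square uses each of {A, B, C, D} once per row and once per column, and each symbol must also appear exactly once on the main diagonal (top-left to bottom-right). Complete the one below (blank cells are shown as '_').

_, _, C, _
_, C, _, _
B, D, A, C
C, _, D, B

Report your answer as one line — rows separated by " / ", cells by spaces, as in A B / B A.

D B C A / A C B D / B D A C / C A D B

(r1,c1) = D
(r1,c4) = A
(r2,c1) = A
(r2,c3) = B
(r2,c4) = D
(r4,c2) = A
(r1,c2) = B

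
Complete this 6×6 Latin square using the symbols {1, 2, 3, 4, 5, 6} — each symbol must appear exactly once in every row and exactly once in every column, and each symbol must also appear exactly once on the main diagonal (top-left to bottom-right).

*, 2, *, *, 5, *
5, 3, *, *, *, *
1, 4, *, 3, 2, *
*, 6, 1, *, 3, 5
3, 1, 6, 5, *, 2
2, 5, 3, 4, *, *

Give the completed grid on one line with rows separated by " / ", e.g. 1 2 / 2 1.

(r1,c3) = 4
(r2,c3) = 2
(r3,c3) = 5
(r3,c6) = 6
(r4,c1) = 4
(r4,c4) = 2
(r5,c5) = 4
(r6,c6) = 1
(r1,c1) = 6
(r1,c4) = 1
(r1,c6) = 3
(r2,c4) = 6
(r2,c5) = 1
(r2,c6) = 4
(r6,c5) = 6

6 2 4 1 5 3 / 5 3 2 6 1 4 / 1 4 5 3 2 6 / 4 6 1 2 3 5 / 3 1 6 5 4 2 / 2 5 3 4 6 1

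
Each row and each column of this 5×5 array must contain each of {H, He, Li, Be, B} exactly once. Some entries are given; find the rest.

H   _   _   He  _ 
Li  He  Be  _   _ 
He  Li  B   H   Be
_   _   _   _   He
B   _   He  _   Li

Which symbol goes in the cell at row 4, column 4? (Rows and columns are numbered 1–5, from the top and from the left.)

Li

row 1 has {H,He}; column 3 has {He,Be,B} — only Li is left for (r1,c3).
row 1 has {H,He,Li}; column 5 has {He,Li,Be} — only B is left for (r1,c5).
row 2 has {He,Li,Be}; column 4 has {H,He} — only B is left for (r2,c4).
row 2 has {He,Li,Be,B}; column 5 has {He,Li,Be,B} — only H is left for (r2,c5).
row 4 has {He}; column 1 has {H,He,Li,B} — only Be is left for (r4,c1).
row 4 has {He,Be}; column 3 has {He,Li,Be,B} — only H is left for (r4,c3).
row 4 has {H,He,Be}; column 4 has {H,He,B} — only Li is left for (r4,c4).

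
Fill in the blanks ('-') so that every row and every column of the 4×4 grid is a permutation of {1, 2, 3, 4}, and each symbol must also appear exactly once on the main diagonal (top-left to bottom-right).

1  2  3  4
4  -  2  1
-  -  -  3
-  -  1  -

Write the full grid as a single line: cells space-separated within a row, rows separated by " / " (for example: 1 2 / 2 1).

1 2 3 4 / 4 3 2 1 / 2 1 4 3 / 3 4 1 2

(r2,c2): row 2 has {1,2,4}; column 2 has {2}; the diagonal has {1}, so it must be 3.
(r3,c1): row 3 has {3}; column 1 has {1,4}, so it must be 2.
(r3,c3): row 3 has {2,3}; column 3 has {1,2,3}; the diagonal has {1,3}, so it must be 4.
(r4,c1): row 4 has {1}; column 1 has {1,2,4}, so it must be 3.
(r4,c2): row 4 has {1,3}; column 2 has {2,3}, so it must be 4.
(r4,c4): row 4 has {1,3,4}; column 4 has {1,3,4}; the diagonal has {1,3,4}, so it must be 2.
(r3,c2): row 3 has {2,3,4}; column 2 has {2,3,4}, so it must be 1.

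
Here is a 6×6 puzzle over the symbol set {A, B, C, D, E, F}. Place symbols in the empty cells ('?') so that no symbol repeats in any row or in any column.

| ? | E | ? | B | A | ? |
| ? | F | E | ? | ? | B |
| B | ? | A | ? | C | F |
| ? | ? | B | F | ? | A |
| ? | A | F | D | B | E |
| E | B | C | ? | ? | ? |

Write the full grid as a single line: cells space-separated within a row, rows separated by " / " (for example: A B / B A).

F E D B A C / A F E C D B / B D A E C F / D C B F E A / C A F D B E / E B C A F D

(r1,c3) = D
(r1,c6) = C
(r2,c5) = D
(r3,c2) = D
(r3,c4) = E
(r4,c2) = C
(r4,c5) = E
(r5,c1) = C
(r6,c4) = A
(r6,c5) = F
(r6,c6) = D
(r1,c1) = F
(r2,c1) = A
(r2,c4) = C
(r4,c1) = D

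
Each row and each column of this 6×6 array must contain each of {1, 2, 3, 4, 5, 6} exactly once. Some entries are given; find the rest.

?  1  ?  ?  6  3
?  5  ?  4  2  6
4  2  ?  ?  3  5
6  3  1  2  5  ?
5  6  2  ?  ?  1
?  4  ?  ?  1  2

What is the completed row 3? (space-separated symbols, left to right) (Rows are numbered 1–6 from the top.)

4 2 6 1 3 5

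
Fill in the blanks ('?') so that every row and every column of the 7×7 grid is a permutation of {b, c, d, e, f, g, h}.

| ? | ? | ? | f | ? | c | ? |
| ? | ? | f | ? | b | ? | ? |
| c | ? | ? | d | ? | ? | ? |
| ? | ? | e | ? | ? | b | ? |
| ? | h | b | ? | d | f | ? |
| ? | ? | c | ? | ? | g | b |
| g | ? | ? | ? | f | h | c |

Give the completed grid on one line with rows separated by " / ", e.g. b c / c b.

b d g f e c h / h c f g b d e / c b h d g e f / f g e h c b d / e h b c d f g / d f c e h g b / g e d b f h c

(r3,c6): row 3 has {c,d}; column 6 has {b,c,f,g,h}, so it must be e.
(r5,c1): row 5 has {b,d,f,h}; column 1 has {c,g}, so it must be e.
(r5,c7): row 5 has {b,d,e,f,h}; column 7 has {b,c}, so it must be g.
(r7,c3): row 7 has {c,f,g,h}; column 3 has {b,c,e,f}, so it must be d.
(r2,c6): row 2 has {b,f}; column 6 has {b,c,e,f,g,h}, so it must be d.
(r5,c4): row 5 has {b,d,e,f,g,h}; column 4 has {d,f}, so it must be c.
(r2,c1): row 2 has {b,d,f}; column 1 has {c,e,g}, so it must be h.
(r2,c7): row 2 has {b,d,f,h}; column 7 has {b,c,g}, so it must be e.
(r2,c4): row 2 has {b,d,e,f,h}; column 4 has {c,d,f}, so it must be g.
(r4,c4): row 4 has {b,e}; column 4 has {c,d,f,g}, so it must be h.
(r6,c4): row 6 has {b,c,g}; column 4 has {c,d,f,g,h}, so it must be e.
(r6,c5): row 6 has {b,c,e,g}; column 5 has {b,d,f}, so it must be h.
(r7,c4): row 7 has {c,d,f,g,h}; column 4 has {c,d,e,f,g,h}, so it must be b.
(r2,c2): row 2 has {b,d,e,f,g,h}; column 2 has {h}, so it must be c.
(r3,c5): row 3 has {c,d,e}; column 5 has {b,d,f,h}, so it must be g.
(r4,c5): row 4 has {b,e,h}; column 5 has {b,d,f,g,h}, so it must be c.
(r7,c2): row 7 has {b,c,d,f,g,h}; column 2 has {c,h}, so it must be e.
(r1,c5): row 1 has {c,f}; column 5 has {b,c,d,f,g,h}, so it must be e.
(r3,c3): row 3 has {c,d,e,g}; column 3 has {b,c,d,e,f}, so it must be h.
(r3,c7): row 3 has {c,d,e,g,h}; column 7 has {b,c,e,g}, so it must be f.
(r4,c7): row 4 has {b,c,e,h}; column 7 has {b,c,e,f,g}, so it must be d.
(r1,c3): row 1 has {c,e,f}; column 3 has {b,c,d,e,f,h}, so it must be g.
(r1,c7): row 1 has {c,e,f,g}; column 7 has {b,c,d,e,f,g}, so it must be h.
(r3,c2): row 3 has {c,d,e,f,g,h}; column 2 has {c,e,h}, so it must be b.
(r4,c1): row 4 has {b,c,d,e,h}; column 1 has {c,e,g,h}, so it must be f.
(r4,c2): row 4 has {b,c,d,e,f,h}; column 2 has {b,c,e,h}, so it must be g.
(r6,c1): row 6 has {b,c,e,g,h}; column 1 has {c,e,f,g,h}, so it must be d.
(r6,c2): row 6 has {b,c,d,e,g,h}; column 2 has {b,c,e,g,h}, so it must be f.
(r1,c1): row 1 has {c,e,f,g,h}; column 1 has {c,d,e,f,g,h}, so it must be b.
(r1,c2): row 1 has {b,c,e,f,g,h}; column 2 has {b,c,e,f,g,h}, so it must be d.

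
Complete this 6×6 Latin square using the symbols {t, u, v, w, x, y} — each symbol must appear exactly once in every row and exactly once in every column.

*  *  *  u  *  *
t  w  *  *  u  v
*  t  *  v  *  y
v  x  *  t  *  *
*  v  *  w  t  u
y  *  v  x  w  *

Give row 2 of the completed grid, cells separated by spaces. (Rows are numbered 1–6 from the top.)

t w x y u v

row 1 has {u}; column 2 has {t,v,w,x} — only y is left for (r1,c2).
row 2 has {t,u,v,w}; column 4 has {t,u,v,w,x} — only y is left for (r2,c4).
row 3 has {t,v,y}; column 5 has {t,u,w} — only x is left for (r3,c5).
row 4 has {t,v,x}; column 5 has {t,u,w,x} — only y is left for (r4,c5).
row 4 has {t,v,x,y}; column 6 has {u,v,y} — only w is left for (r4,c6).
row 5 has {t,u,v,w}; column 1 has {t,v,y} — only x is left for (r5,c1).
row 5 has {t,u,v,w,x}; column 3 has {v} — only y is left for (r5,c3).
row 6 has {v,w,x,y}; column 2 has {t,v,w,x,y} — only u is left for (r6,c2).
row 6 has {u,v,w,x,y}; column 6 has {u,v,w,y} — only t is left for (r6,c6).
row 1 has {u,y}; column 1 has {t,v,x,y} — only w is left for (r1,c1).
row 1 has {u,w,y}; column 5 has {t,u,w,x,y} — only v is left for (r1,c5).
row 1 has {u,v,w,y}; column 6 has {t,u,v,w,y} — only x is left for (r1,c6).
row 2 has {t,u,v,w,y}; column 3 has {v,y} — only x is left for (r2,c3).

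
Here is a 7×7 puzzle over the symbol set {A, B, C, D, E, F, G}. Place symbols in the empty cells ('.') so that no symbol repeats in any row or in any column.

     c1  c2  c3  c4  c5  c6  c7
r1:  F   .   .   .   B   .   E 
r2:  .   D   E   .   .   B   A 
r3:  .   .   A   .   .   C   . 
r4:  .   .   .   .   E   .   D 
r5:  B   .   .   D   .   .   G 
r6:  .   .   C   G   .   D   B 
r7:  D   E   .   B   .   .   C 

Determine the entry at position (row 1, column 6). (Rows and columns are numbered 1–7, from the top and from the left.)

G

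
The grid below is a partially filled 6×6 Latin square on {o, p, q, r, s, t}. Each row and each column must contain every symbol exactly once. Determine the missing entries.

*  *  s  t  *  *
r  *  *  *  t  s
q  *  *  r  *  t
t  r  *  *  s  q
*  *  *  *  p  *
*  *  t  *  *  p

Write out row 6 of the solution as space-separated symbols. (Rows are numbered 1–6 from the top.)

o q t s r p

(r3,c5) = o
(r3,c3) = p
(r4,c3) = o
(r4,c4) = p
(r2,c3) = q
(r2,c4) = o
(r3,c2) = s
(r5,c3) = r
(r5,c6) = o
(r1,c6) = r
(r2,c2) = p
(r5,c1) = s
(r5,c4) = q
(r6,c1) = o
(r6,c2) = q
(r6,c4) = s
(r6,c5) = r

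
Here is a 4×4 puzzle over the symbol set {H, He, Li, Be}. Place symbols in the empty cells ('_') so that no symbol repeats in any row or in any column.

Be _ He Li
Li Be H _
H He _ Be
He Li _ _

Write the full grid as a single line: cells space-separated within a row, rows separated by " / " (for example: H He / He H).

Be H He Li / Li Be H He / H He Li Be / He Li Be H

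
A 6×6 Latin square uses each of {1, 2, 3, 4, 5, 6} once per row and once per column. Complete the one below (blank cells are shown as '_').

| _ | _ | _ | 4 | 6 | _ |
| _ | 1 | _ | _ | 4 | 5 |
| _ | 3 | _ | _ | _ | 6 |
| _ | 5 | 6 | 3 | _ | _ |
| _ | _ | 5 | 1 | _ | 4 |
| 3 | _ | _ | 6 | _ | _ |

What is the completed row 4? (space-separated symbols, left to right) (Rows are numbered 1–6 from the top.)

(r1,c2) = 2
(r2,c4) = 2
(r3,c4) = 5
(r5,c2) = 6
(r6,c2) = 4
(r2,c1) = 6
(r2,c3) = 3
(r5,c1) = 2
(r5,c5) = 3
(r1,c3) = 1
(r1,c6) = 3
(r6,c3) = 2
(r6,c6) = 1
(r1,c1) = 5
(r3,c3) = 4
(r4,c6) = 2
(r6,c5) = 5
(r3,c1) = 1
(r3,c5) = 2
(r4,c1) = 4
(r4,c5) = 1

4 5 6 3 1 2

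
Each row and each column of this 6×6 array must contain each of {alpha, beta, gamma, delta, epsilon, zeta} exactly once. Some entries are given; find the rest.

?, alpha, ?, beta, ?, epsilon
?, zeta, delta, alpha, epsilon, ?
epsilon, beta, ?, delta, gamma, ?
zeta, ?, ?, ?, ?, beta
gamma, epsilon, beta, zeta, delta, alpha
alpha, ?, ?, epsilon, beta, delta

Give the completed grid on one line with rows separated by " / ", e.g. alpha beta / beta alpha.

delta alpha gamma beta zeta epsilon / beta zeta delta alpha epsilon gamma / epsilon beta alpha delta gamma zeta / zeta delta epsilon gamma alpha beta / gamma epsilon beta zeta delta alpha / alpha gamma zeta epsilon beta delta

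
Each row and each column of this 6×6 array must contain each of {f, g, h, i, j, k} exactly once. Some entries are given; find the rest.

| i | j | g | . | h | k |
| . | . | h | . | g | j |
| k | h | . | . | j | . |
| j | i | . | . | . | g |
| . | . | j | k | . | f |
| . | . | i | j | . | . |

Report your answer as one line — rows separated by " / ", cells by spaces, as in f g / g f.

i j g f h k / f k h i g j / k h f g j i / j i k h f g / h g j k i f / g f i j k h

(r1,c4): row 1 has {g,h,i,j,k}; column 4 has {j,k}, so it must be f.
(r2,c1): row 2 has {g,h,j}; column 1 has {i,j,k}, so it must be f.
(r2,c2): row 2 has {f,g,h,j}; column 2 has {h,i,j}, so it must be k.
(r2,c4): row 2 has {f,g,h,j,k}; column 4 has {f,j,k}, so it must be i.
(r3,c3): row 3 has {h,j,k}; column 3 has {g,h,i,j}, so it must be f.
(r3,c4): row 3 has {f,h,j,k}; column 4 has {f,i,j,k}, so it must be g.
(r3,c6): row 3 has {f,g,h,j,k}; column 6 has {f,g,j,k}, so it must be i.
(r4,c3): row 4 has {g,i,j}; column 3 has {f,g,h,i,j}, so it must be k.
(r4,c4): row 4 has {g,i,j,k}; column 4 has {f,g,i,j,k}, so it must be h.
(r4,c5): row 4 has {g,h,i,j,k}; column 5 has {g,h,j}, so it must be f.
(r5,c2): row 5 has {f,j,k}; column 2 has {h,i,j,k}, so it must be g.
(r5,c5): row 5 has {f,g,j,k}; column 5 has {f,g,h,j}, so it must be i.
(r6,c2): row 6 has {i,j}; column 2 has {g,h,i,j,k}, so it must be f.
(r6,c5): row 6 has {f,i,j}; column 5 has {f,g,h,i,j}, so it must be k.
(r6,c6): row 6 has {f,i,j,k}; column 6 has {f,g,i,j,k}, so it must be h.
(r5,c1): row 5 has {f,g,i,j,k}; column 1 has {f,i,j,k}, so it must be h.
(r6,c1): row 6 has {f,h,i,j,k}; column 1 has {f,h,i,j,k}, so it must be g.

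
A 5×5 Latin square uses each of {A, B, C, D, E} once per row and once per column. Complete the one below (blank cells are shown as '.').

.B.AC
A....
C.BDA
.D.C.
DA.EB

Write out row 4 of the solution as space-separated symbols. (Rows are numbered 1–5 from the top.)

B D A C E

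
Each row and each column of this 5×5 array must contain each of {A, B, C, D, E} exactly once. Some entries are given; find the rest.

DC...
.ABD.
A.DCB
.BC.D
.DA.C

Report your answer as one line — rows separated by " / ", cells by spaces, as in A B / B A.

D C E B A / C A B D E / A E D C B / E B C A D / B D A E C

(r1,c3) = E
(r1,c5) = A
(r2,c5) = E
(r3,c2) = E
(r4,c1) = E
(r4,c4) = A
(r5,c1) = B
(r5,c4) = E
(r1,c4) = B
(r2,c1) = C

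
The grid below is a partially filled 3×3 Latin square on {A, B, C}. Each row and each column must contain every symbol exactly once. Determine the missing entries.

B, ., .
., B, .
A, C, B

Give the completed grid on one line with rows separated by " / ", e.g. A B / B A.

B A C / C B A / A C B

Cell (r1,c2): row 1 has {B}; column 2 has {B,C} → A.
Cell (r1,c3): row 1 has {A,B}; column 3 has {B} → C.
Cell (r2,c1): row 2 has {B}; column 1 has {A,B} → C.
Cell (r2,c3): row 2 has {B,C}; column 3 has {B,C} → A.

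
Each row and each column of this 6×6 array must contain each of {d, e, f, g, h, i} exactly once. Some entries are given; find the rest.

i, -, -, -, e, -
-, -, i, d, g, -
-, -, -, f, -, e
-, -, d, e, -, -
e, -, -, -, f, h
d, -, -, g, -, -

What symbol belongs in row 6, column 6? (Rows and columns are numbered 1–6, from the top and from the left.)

i

(r1,c4) = h
(r2,c6) = f
(r5,c3) = g
(r5,c4) = i
(r6,c6) = i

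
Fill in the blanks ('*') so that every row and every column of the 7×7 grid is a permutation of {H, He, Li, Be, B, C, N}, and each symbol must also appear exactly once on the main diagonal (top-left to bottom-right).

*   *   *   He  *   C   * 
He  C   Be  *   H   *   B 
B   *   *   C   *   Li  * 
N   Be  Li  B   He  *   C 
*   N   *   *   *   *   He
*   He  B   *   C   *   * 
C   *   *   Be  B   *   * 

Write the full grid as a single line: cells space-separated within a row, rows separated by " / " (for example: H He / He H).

H B N He Be C Li / He C Be Li H N B / B H He C N Li Be / N Be Li B He H C / Be N C H Li B He / Li He B N C Be H / C Li H Be B He N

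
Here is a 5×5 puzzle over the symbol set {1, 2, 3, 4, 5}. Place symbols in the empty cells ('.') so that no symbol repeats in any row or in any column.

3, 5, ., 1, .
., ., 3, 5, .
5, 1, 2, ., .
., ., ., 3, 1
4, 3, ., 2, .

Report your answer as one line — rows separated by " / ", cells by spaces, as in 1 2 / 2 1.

3 5 4 1 2 / 1 2 3 5 4 / 5 1 2 4 3 / 2 4 5 3 1 / 4 3 1 2 5

(r1,c3): row 1 has {1,3,5}; column 3 has {2,3}, so it must be 4.
(r1,c5): row 1 has {1,3,4,5}; column 5 has {1}, so it must be 2.
(r2,c5): row 2 has {3,5}; column 5 has {1,2}, so it must be 4.
(r3,c4): row 3 has {1,2,5}; column 4 has {1,2,3,5}, so it must be 4.
(r3,c5): row 3 has {1,2,4,5}; column 5 has {1,2,4}, so it must be 3.
(r4,c1): row 4 has {1,3}; column 1 has {3,4,5}, so it must be 2.
(r4,c2): row 4 has {1,2,3}; column 2 has {1,3,5}, so it must be 4.
(r4,c3): row 4 has {1,2,3,4}; column 3 has {2,3,4}, so it must be 5.
(r5,c3): row 5 has {2,3,4}; column 3 has {2,3,4,5}, so it must be 1.
(r5,c5): row 5 has {1,2,3,4}; column 5 has {1,2,3,4}, so it must be 5.
(r2,c1): row 2 has {3,4,5}; column 1 has {2,3,4,5}, so it must be 1.
(r2,c2): row 2 has {1,3,4,5}; column 2 has {1,3,4,5}, so it must be 2.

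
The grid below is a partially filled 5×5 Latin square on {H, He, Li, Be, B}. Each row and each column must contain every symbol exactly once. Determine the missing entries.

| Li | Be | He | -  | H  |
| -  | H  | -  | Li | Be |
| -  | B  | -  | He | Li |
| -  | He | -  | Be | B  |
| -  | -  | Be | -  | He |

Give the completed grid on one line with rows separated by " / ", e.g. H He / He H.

Li Be He B H / He H B Li Be / Be B H He Li / H He Li Be B / B Li Be H He

At row 1, column 4: row 1 has {H,He,Li,Be}; column 4 has {He,Li,Be}; that leaves B.
At row 2, column 3: row 2 has {H,Li,Be}; column 3 has {He,Be}; that leaves B.
At row 3, column 3: row 3 has {He,Li,B}; column 3 has {He,Be,B}; that leaves H.
At row 4, column 1: row 4 has {He,Be,B}; column 1 has {Li}; that leaves H.
At row 4, column 3: row 4 has {H,He,Be,B}; column 3 has {H,He,Be,B}; that leaves Li.
At row 5, column 1: row 5 has {He,Be}; column 1 has {H,Li}; that leaves B.
At row 5, column 2: row 5 has {He,Be,B}; column 2 has {H,He,Be,B}; that leaves Li.
At row 5, column 4: row 5 has {He,Li,Be,B}; column 4 has {He,Li,Be,B}; that leaves H.
At row 2, column 1: row 2 has {H,Li,Be,B}; column 1 has {H,Li,B}; that leaves He.
At row 3, column 1: row 3 has {H,He,Li,B}; column 1 has {H,He,Li,B}; that leaves Be.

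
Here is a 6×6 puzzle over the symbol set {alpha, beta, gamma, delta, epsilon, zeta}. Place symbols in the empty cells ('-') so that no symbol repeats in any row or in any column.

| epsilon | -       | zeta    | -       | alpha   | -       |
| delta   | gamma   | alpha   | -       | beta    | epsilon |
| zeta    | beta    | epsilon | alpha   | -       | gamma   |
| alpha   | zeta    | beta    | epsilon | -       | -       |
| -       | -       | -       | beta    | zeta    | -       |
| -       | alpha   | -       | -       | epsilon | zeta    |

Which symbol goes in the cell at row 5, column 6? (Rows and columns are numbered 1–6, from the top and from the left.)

(r1,c2) = delta
(r1,c4) = gamma
(r1,c6) = beta
(r2,c4) = zeta
(r3,c5) = delta
(r4,c5) = gamma
(r4,c6) = delta
(r5,c1) = gamma
(r5,c2) = epsilon
(r5,c3) = delta
(r5,c6) = alpha

alpha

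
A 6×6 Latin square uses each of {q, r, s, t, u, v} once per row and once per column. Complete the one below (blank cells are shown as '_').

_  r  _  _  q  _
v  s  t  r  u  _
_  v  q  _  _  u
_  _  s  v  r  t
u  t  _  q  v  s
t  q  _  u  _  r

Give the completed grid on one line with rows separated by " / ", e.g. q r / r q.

Cell (r1,c1): row 1 has {q,r}; column 1 has {t,u,v} → s.
Cell (r1,c4): row 1 has {q,r,s}; column 4 has {q,r,u,v} → t.
Cell (r1,c6): row 1 has {q,r,s,t}; column 6 has {r,s,t,u} → v.
Cell (r2,c6): row 2 has {r,s,t,u,v}; column 6 has {r,s,t,u,v} → q.
Cell (r3,c1): row 3 has {q,u,v}; column 1 has {s,t,u,v} → r.
Cell (r3,c4): row 3 has {q,r,u,v}; column 4 has {q,r,t,u,v} → s.
Cell (r3,c5): row 3 has {q,r,s,u,v}; column 5 has {q,r,u,v} → t.
Cell (r4,c1): row 4 has {r,s,t,v}; column 1 has {r,s,t,u,v} → q.
Cell (r4,c2): row 4 has {q,r,s,t,v}; column 2 has {q,r,s,t,v} → u.
Cell (r5,c3): row 5 has {q,s,t,u,v}; column 3 has {q,s,t} → r.
Cell (r6,c3): row 6 has {q,r,t,u}; column 3 has {q,r,s,t} → v.
Cell (r6,c5): row 6 has {q,r,t,u,v}; column 5 has {q,r,t,u,v} → s.
Cell (r1,c3): row 1 has {q,r,s,t,v}; column 3 has {q,r,s,t,v} → u.

s r u t q v / v s t r u q / r v q s t u / q u s v r t / u t r q v s / t q v u s r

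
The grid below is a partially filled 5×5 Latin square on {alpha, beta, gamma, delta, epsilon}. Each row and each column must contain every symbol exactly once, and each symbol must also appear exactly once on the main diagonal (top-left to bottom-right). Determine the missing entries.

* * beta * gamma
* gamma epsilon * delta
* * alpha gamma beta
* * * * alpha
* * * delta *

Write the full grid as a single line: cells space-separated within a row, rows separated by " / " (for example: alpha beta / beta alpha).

At row 5, column 3: row 5 has {delta}; column 3 has {alpha,beta,epsilon}; that leaves gamma.
At row 5, column 5: row 5 has {gamma,delta}; column 5 has {alpha,beta,gamma,delta}; the diagonal has {alpha,gamma}; that leaves epsilon.
At row 1, column 1: row 1 has {beta,gamma}; column 1 is empty so far; the diagonal has {alpha,gamma,epsilon}; that leaves delta.
At row 3, column 1: row 3 has {alpha,beta,gamma}; column 1 has {delta}; that leaves epsilon.
At row 3, column 2: row 3 has {alpha,beta,gamma,epsilon}; column 2 has {gamma}; that leaves delta.
At row 4, column 3: row 4 has {alpha}; column 3 has {alpha,beta,gamma,epsilon}; that leaves delta.
At row 4, column 4: row 4 has {alpha,delta}; column 4 has {gamma,delta}; the diagonal has {alpha,gamma,delta,epsilon}; that leaves beta.
At row 2, column 4: row 2 has {gamma,delta,epsilon}; column 4 has {beta,gamma,delta}; that leaves alpha.
At row 4, column 1: row 4 has {alpha,beta,delta}; column 1 has {delta,epsilon}; that leaves gamma.
At row 4, column 2: row 4 has {alpha,beta,gamma,delta}; column 2 has {gamma,delta}; that leaves epsilon.
At row 1, column 2: row 1 has {beta,gamma,delta}; column 2 has {gamma,delta,epsilon}; that leaves alpha.
At row 1, column 4: row 1 has {alpha,beta,gamma,delta}; column 4 has {alpha,beta,gamma,delta}; that leaves epsilon.
At row 2, column 1: row 2 has {alpha,gamma,delta,epsilon}; column 1 has {gamma,delta,epsilon}; that leaves beta.
At row 5, column 1: row 5 has {gamma,delta,epsilon}; column 1 has {beta,gamma,delta,epsilon}; that leaves alpha.
At row 5, column 2: row 5 has {alpha,gamma,delta,epsilon}; column 2 has {alpha,gamma,delta,epsilon}; that leaves beta.

delta alpha beta epsilon gamma / beta gamma epsilon alpha delta / epsilon delta alpha gamma beta / gamma epsilon delta beta alpha / alpha beta gamma delta epsilon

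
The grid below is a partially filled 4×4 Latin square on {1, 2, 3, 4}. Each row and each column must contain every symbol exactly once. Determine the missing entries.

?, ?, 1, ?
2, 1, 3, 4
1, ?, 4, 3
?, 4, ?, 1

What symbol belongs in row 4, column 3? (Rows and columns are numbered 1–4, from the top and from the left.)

2

(r1,c4) = 2
(r3,c2) = 2
(r4,c1) = 3
(r4,c3) = 2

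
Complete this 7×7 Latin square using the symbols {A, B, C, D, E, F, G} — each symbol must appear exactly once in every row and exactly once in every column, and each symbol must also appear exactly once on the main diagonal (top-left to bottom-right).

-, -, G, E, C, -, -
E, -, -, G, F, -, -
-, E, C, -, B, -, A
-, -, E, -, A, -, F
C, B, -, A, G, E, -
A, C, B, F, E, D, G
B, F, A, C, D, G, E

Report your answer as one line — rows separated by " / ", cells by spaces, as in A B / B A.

F D G E C A B / E A D G F B C / G E C D B F A / D G E B A C F / C B F A G E D / A C B F E D G / B F A C D G E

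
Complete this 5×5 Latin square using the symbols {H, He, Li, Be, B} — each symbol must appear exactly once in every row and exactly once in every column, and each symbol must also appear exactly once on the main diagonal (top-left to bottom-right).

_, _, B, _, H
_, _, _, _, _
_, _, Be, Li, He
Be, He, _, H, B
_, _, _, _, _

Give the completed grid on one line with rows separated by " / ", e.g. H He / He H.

(r4,c3) = Li
(r5,c5) = Li
(r1,c1) = He
(r1,c4) = Be
(r2,c2) = B
(r2,c4) = He
(r2,c5) = Be
(r3,c2) = H
(r5,c2) = Be
(r5,c4) = B
(r1,c2) = Li
(r2,c3) = H
(r3,c1) = B
(r5,c1) = H
(r5,c3) = He
(r2,c1) = Li

He Li B Be H / Li B H He Be / B H Be Li He / Be He Li H B / H Be He B Li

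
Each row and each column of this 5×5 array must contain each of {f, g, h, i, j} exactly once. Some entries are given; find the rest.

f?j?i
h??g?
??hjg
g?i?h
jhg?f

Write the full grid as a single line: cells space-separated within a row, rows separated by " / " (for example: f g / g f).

f g j h i / h i f g j / i f h j g / g j i f h / j h g i f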